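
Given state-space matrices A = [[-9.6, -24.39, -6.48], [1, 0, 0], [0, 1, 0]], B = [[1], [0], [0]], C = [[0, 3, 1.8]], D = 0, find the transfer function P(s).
P(s) = C(sI - A)⁻¹B + D.
Characteristic polynomial det(sI - A) = s^3 + 9.6*s^2 + 24.39*s + 6.48.
Numerator from C·adj(sI-A)·B + D·det(sI-A) = 3*s + 1.8.
P(s) = (3*s + 1.8)/(s^3 + 9.6*s^2 + 24.39*s + 6.48)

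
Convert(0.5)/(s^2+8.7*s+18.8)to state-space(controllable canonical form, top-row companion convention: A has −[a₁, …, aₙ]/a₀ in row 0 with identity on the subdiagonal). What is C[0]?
Reachable canonical form: C = numerator coefficients (right-aligned, zero-padded to length n).
num = 0.5, C = [[0, 0.5]].
C[0] = 0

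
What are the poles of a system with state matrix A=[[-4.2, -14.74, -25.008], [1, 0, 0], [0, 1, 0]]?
Eigenvalues solve det(λI - A) = 0.
Characteristic polynomial: λ^3 + 4.2*λ^2 + 14.74*λ + 25.008 = 0.
Factor: (λ + 2.4)(λ^2 + 1.8*λ + 10.42) = 0.
Roots: -0.9 + 3.1j, -0.9 - 3.1j, -2.4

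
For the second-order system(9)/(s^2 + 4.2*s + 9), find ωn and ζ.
Standard form: ωn²/(s²+2ζωn·s+ωn²).
const=9=ωn² → ωn=3, s coeff=4.2=2ζωn → ζ=0.7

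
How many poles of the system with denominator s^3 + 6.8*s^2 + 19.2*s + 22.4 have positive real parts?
s^3 + 6.8*s^2 + 19.2*s + 22.4 = (s + 2.8)(s^2 + 4*s + 8). Poles: -2 + 2j, -2 - 2j, -2.8. RHP poles (Re>0): 0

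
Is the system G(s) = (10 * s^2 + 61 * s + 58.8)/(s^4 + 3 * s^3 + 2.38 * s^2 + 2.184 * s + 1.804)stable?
Denominator: s^4 + 3*s^3 + 2.38*s^2 + 2.184*s + 1.804 = (s + 2.2)(s + 1)(s^2 - 0.2*s + 0.82). Poles: -1, -2.2, 0.1 + 0.9j, 0.1 - 0.9j. All Re(p)<0: No (unstable)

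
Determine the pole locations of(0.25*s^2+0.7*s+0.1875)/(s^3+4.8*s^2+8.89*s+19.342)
Set denominator = 0: s^3 + 4.8*s^2 + 8.89*s + 19.342 = (s + 3.8)(s^2 + s + 5.09) = 0 → Poles: -0.5 + 2.2j, -0.5 - 2.2j, -3.8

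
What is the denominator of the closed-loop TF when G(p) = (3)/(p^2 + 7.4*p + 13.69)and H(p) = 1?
Characteristic poly = G_den * H_den + G_num * H_num = (p^2 + 7.4*p + 13.69) + (3) = p^2 + 7.4*p + 16.69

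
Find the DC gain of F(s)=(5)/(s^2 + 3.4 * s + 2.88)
DC gain = F(0) = num(0)/den(0) = 5/2.88 = 1.736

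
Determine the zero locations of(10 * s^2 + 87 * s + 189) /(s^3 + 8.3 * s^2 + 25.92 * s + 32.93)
Set numerator = 0: 10*s^2 + 87*s + 189 = 10*(s + 4.5)(s + 4.2) = 0 → Zeros: -4.2, -4.5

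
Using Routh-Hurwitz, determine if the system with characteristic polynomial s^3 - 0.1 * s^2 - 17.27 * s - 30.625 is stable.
Routh array:
s^3: [1, -17.27]; s^2: [-0.1, -30.625]; s^1: [-323.52]; s^0: [-30.625]
First column: [1, -0.1, -323.52, -30.625]. Sign changes = 1.
No, unstable (1 RHP root(s))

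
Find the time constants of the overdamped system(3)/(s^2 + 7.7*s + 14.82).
Overdamped: real poles at -3.8, -3.9. τ = -1/pole → τ₁ = 0.2632, τ₂ = 0.2564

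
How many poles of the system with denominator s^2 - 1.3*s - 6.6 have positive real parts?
s^2 - 1.3*s - 6.6 = (s - 3.3)(s + 2). Poles: -2, 3.3. RHP poles (Re>0): 1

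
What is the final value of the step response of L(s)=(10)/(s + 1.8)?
FVT: lim_{t→∞} y(t) = lim_{s→0} s*Y(s) where Y(s) = L(s)/s.
= lim_{s→0} L(s) = L(0) = num(0)/den(0) = 10/1.8 = 5.556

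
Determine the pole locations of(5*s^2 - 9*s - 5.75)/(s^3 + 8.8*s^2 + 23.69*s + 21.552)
Set denominator = 0: s^3 + 8.8*s^2 + 23.69*s + 21.552 = (s + 4.8)(s^2 + 4*s + 4.49) = 0 → Poles: -2 + 0.7j, -2 - 0.7j, -4.8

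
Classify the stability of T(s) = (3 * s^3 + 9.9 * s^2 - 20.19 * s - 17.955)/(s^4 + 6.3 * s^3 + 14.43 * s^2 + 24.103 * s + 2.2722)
Denominator: s^4 + 6.3*s^3 + 14.43*s^2 + 24.103*s + 2.2722 = (s + 0.1)(s + 4.2)(s^2 + 2*s + 5.41). Poles: -0.1, -1 + 2.1j, -1 - 2.1j, -4.2. Stable (all poles in LHP)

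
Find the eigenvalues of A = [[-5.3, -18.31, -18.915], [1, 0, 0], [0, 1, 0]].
Eigenvalues solve det(λI - A) = 0.
Characteristic polynomial: λ^3 + 5.3*λ^2 + 18.31*λ + 18.915 = 0.
Factor: (λ + 1.5)(λ^2 + 3.8*λ + 12.61) = 0.
Roots: -1.5, -1.9 + 3j, -1.9 - 3j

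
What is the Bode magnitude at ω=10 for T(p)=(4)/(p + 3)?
Substitute p = j*10: T(j10) = 0.110092 - 0.366972j.
|T(j10)| = sqrt(Re² + Im²) = 0.3831.
20*log₁₀(0.3831) = -8.33 dB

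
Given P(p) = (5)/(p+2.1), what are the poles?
Set denominator = 0: p + 2.1 = 0 → Poles: -2.1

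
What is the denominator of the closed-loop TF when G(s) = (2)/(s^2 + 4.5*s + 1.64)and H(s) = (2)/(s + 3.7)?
Characteristic poly = G_den * H_den + G_num * H_num = (s^3 + 8.2*s^2 + 18.29*s + 6.068) + (4) = s^3 + 8.2*s^2 + 18.29*s + 10.068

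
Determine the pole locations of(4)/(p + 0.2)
Set denominator = 0: p + 0.2 = 0 → Poles: -0.2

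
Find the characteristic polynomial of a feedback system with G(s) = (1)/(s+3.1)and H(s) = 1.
Characteristic poly = G_den * H_den + G_num * H_num = (s + 3.1) + (1) = s + 4.1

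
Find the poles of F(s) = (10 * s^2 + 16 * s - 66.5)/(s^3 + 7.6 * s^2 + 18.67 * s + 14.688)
Set denominator = 0: s^3 + 7.6*s^2 + 18.67*s + 14.688 = (s + 1.7)(s + 2.7)(s + 3.2) = 0 → Poles: -1.7, -2.7, -3.2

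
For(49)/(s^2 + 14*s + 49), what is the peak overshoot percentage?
Standard form: ωn²/(s²+2ζωn·s+ωn²) → ωn = 7, ζ = 1.
ζ ≥ 1, so the response is non-oscillatory: peak overshoot = 0%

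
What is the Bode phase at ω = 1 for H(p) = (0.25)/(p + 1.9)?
Substitute p = j*1: H(j1) = 0.103037 - 0.0542299j.
∠H(j1) = atan2(Im, Re) = atan2(-0.0542299, 0.103037) = -27.76°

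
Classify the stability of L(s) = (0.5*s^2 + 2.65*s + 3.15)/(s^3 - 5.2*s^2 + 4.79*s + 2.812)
Denominator: s^3 - 5.2*s^2 + 4.79*s + 2.812 = (s - 1.9)(s - 3.7)(s + 0.4). Poles: -0.4, 1.9, 3.7. Unstable (2 pole(s) in RHP)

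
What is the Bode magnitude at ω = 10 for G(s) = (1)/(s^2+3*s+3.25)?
Substitute s = j*10: G(j10) = -0.00942931 - 0.00292382j.
|G(j10)| = sqrt(Re² + Im²) = 0.009872.
20*log₁₀(0.009872) = -40.11 dB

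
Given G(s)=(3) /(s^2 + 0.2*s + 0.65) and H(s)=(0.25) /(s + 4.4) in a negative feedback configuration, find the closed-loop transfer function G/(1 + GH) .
Closed-loop T = G/(1+GH).
Numerator: G_num * H_den = 3*s + 13.2.
Denominator: G_den * H_den + G_num * H_num = (s^3 + 4.6*s^2 + 1.53*s + 2.86) + (0.75) = s^3 + 4.6*s^2 + 1.53*s + 3.61.
T(s) = (3*s + 13.2)/(s^3 + 4.6*s^2 + 1.53*s + 3.61)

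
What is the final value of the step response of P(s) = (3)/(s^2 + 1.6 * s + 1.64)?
FVT: lim_{t→∞} y(t) = lim_{s→0} s*Y(s) where Y(s) = P(s)/s.
= lim_{s→0} P(s) = P(0) = num(0)/den(0) = 3/1.64 = 1.829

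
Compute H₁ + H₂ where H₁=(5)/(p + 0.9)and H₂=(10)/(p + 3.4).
Parallel: H = H₁ + H₂ = (n₁·d₂ + n₂·d₁)/(d₁·d₂).
n₁·d₂ = 5*p + 17. n₂·d₁ = 10*p + 9. Sum = 15*p + 26. d₁·d₂ = p^2 + 4.3*p + 3.06.
H(p) = (15*p + 26)/(p^2 + 4.3*p + 3.06)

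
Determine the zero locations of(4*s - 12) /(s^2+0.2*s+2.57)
Set numerator = 0: 4*s - 12 = 0 → Zeros: 3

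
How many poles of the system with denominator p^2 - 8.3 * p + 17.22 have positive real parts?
p^2 - 8.3*p + 17.22 = (p - 4.1)(p - 4.2). Poles: 4.1, 4.2. RHP poles (Re>0): 2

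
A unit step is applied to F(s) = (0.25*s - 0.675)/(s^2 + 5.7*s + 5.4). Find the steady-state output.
FVT: lim_{t→∞} y(t) = lim_{s→0} s*Y(s) where Y(s) = F(s)/s.
= lim_{s→0} F(s) = F(0) = num(0)/den(0) = -0.675/5.4 = -0.125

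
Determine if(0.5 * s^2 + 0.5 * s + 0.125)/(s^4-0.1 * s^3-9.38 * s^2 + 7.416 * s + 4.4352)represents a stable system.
Denominator: s^4 - 0.1*s^3 - 9.38*s^2 + 7.416*s + 4.4352 = (s - 1.4)(s - 2.4)(s + 0.4)(s + 3.3). Poles: -0.4, -3.3, 1.4, 2.4. All Re(p)<0: No (unstable)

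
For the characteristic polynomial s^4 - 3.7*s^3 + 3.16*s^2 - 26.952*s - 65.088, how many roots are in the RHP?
s^4 - 3.7*s^3 + 3.16*s^2 - 26.952*s - 65.088 = (s - 4.8)(s + 1.5)(s^2 - 0.4*s + 9.04). Poles: -1.5, 0.2 + 3j, 0.2 - 3j, 4.8. RHP poles (Re>0): 3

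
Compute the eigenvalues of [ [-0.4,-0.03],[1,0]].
Eigenvalues solve det(λI - A) = 0.
Characteristic polynomial: λ^2 + 0.4*λ + 0.03 = 0.
Factor: (λ + 0.1)(λ + 0.3) = 0.
Roots: -0.1, -0.3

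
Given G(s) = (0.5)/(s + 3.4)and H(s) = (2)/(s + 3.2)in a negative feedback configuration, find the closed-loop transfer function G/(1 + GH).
Closed-loop T = G/(1+GH).
Numerator: G_num * H_den = 0.5*s + 1.6.
Denominator: G_den * H_den + G_num * H_num = (s^2 + 6.6*s + 10.88) + (1) = s^2 + 6.6*s + 11.88.
T(s) = (0.5*s + 1.6)/(s^2 + 6.6*s + 11.88)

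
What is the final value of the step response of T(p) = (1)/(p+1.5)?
FVT: lim_{t→∞} y(t) = lim_{p→0} p*Y(p) where Y(p) = T(p)/p.
= lim_{p→0} T(p) = T(0) = num(0)/den(0) = 1/1.5 = 0.6667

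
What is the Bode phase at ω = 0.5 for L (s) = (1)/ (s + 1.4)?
Substitute s = j*0.5: L(j0.5) = 0.633484 - 0.226244j.
∠L(j0.5) = atan2(Im, Re) = atan2(-0.226244, 0.633484) = -19.65°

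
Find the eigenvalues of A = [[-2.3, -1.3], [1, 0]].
Eigenvalues solve det(λI - A) = 0.
Characteristic polynomial: λ^2 + 2.3*λ + 1.3 = 0.
Factor: (λ + 1)(λ + 1.3) = 0.
Roots: -1, -1.3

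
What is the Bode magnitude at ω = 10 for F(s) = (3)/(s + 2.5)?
Substitute s = j*10: F(j10) = 0.0705882 - 0.282353j.
|F(j10)| = sqrt(Re² + Im²) = 0.291.
20*log₁₀(0.291) = -10.72 dB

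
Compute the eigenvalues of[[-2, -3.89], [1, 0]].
Eigenvalues solve det(λI - A) = 0.
Characteristic polynomial: λ^2 + 2*λ + 3.89 = 0.
Roots: -1 + 1.7j, -1 - 1.7j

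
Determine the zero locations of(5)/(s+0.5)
Numerator is a nonzero constant (5) → Zeros: none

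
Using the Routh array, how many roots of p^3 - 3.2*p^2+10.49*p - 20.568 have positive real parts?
Routh array:
p^3: [1, 10.49]; p^2: [-3.2, -20.568]; p^1: [4.0625]; p^0: [-20.568]
First column: [1, -3.2, 4.0625, -20.568]. Sign changes = RHP roots = 3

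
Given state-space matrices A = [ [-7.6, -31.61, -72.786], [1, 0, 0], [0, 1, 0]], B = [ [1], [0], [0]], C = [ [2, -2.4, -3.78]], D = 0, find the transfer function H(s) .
H(s) = C(sI - A)⁻¹B + D.
Characteristic polynomial det(sI - A) = s^3 + 7.6*s^2 + 31.61*s + 72.786.
Numerator from C·adj(sI-A)·B + D·det(sI-A) = 2*s^2 - 2.4*s - 3.78.
H(s) = (2*s^2 - 2.4*s - 3.78)/(s^3 + 7.6*s^2 + 31.61*s + 72.786)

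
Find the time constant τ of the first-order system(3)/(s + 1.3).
First-order system: τ = -1/pole. Pole = -1.3. τ = -1/(-1.3) = 0.7692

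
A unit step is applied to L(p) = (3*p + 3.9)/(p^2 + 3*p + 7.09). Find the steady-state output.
FVT: lim_{t→∞} y(t) = lim_{p→0} p*Y(p) where Y(p) = L(p)/p.
= lim_{p→0} L(p) = L(0) = num(0)/den(0) = 3.9/7.09 = 0.5501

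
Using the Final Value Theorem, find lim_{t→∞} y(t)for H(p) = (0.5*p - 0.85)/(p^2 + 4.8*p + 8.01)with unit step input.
FVT: lim_{t→∞} y(t) = lim_{p→0} p*Y(p) where Y(p) = H(p)/p.
= lim_{p→0} H(p) = H(0) = num(0)/den(0) = -0.85/8.01 = -0.1061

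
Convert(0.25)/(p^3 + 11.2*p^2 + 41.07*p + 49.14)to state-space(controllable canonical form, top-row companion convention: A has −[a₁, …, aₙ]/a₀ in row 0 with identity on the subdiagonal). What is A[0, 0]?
Reachable canonical form for den = p^3 + 11.2*p^2 + 41.07*p + 49.14: top row of A = -[a₁,a₂,...,aₙ]/a₀, ones on the subdiagonal, zeros elsewhere.
A = [[-11.2, -41.07, -49.14], [1, 0, 0], [0, 1, 0]].
A[0,0] = -11.2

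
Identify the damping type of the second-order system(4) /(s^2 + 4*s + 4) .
Standard form: ωn²/(s²+2ζωn·s+ωn²) gives ωn=2, ζ=1.
Critically damped (ζ = 1)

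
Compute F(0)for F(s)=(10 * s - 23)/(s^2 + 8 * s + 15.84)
DC gain = F(0) = num(0)/den(0) = -23/15.84 = -1.452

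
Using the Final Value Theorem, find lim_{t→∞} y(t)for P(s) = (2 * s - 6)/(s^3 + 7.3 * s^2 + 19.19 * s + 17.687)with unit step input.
FVT: lim_{t→∞} y(t) = lim_{s→0} s*Y(s) where Y(s) = P(s)/s.
= lim_{s→0} P(s) = P(0) = num(0)/den(0) = -6/17.687 = -0.3392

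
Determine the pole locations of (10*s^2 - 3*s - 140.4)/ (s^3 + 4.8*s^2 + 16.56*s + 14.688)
Set denominator = 0: s^3 + 4.8*s^2 + 16.56*s + 14.688 = (s + 1.2)(s^2 + 3.6*s + 12.24) = 0 → Poles: -1.2, -1.8 + 3j, -1.8 - 3j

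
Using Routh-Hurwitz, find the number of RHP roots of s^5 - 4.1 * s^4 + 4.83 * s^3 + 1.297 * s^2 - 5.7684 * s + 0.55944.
Routh array:
s^5: [1, 4.83, -5.7684]; s^4: [-4.1, 1.297, 0.55944]; s^3: [5.14634, -5.63195]; s^2: [-3.18988, 0.55944]; s^1: [-4.72939]; s^0: [0.55944]
First column: [1, -4.1, 5.14634, -3.18988, -4.72939, 0.55944]. Sign changes = RHP roots = 4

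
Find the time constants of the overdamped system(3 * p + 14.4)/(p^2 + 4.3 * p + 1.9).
Overdamped: real poles at -0.5, -3.8. τ = -1/pole → τ₁ = 2, τ₂ = 0.2632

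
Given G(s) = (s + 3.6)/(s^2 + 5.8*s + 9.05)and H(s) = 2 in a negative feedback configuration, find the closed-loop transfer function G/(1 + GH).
Closed-loop T = G/(1+GH).
Numerator: G_num * H_den = s + 3.6.
Denominator: G_den * H_den + G_num * H_num = (s^2 + 5.8*s + 9.05) + (2*s + 7.2) = s^2 + 7.8*s + 16.25.
T(s) = (s + 3.6)/(s^2 + 7.8*s + 16.25)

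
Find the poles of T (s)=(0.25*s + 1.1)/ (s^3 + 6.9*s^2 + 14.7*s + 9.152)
Set denominator = 0: s^3 + 6.9*s^2 + 14.7*s + 9.152 = (s + 3.2)(s + 1.1)(s + 2.6) = 0 → Poles: -1.1, -2.6, -3.2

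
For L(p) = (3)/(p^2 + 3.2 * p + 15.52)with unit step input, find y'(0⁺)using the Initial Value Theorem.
IVT: y'(0⁺) = lim_{p→∞} p²·Y(p) = lim_{p→∞} p·L(p).
deg(num) = 0, deg(den) = 2, relative degree = 2 ≥ 2, so p·L(p) → 0. Initial slope = 0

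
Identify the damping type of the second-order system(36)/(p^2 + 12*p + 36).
Standard form: ωn²/(p²+2ζωn·p+ωn²) gives ωn=6, ζ=1.
Critically damped (ζ = 1)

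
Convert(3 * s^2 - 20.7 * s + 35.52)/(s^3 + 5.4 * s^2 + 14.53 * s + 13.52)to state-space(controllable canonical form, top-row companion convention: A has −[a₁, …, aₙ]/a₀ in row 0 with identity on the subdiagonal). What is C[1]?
Reachable canonical form: C = numerator coefficients (right-aligned, zero-padded to length n).
num = 3*s^2 - 20.7*s + 35.52, C = [[3, -20.7, 35.52]].
C[1] = -20.7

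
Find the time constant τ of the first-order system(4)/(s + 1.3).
First-order system: τ = -1/pole. Pole = -1.3. τ = -1/(-1.3) = 0.7692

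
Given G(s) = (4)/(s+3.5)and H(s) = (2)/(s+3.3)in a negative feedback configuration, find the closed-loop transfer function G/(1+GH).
Closed-loop T = G/(1+GH).
Numerator: G_num * H_den = 4*s + 13.2.
Denominator: G_den * H_den + G_num * H_num = (s^2 + 6.8*s + 11.55) + (8) = s^2 + 6.8*s + 19.55.
T(s) = (4*s + 13.2)/(s^2 + 6.8*s + 19.55)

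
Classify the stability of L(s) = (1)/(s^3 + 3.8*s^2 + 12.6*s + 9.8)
Denominator: s^3 + 3.8*s^2 + 12.6*s + 9.8 = (s + 1)(s^2 + 2.8*s + 9.8). Poles: -1, -1.4 + 2.8j, -1.4 - 2.8j. Stable (all poles in LHP)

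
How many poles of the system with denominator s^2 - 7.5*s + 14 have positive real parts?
s^2 - 7.5*s + 14 = (s - 3.5)(s - 4). Poles: 3.5, 4. RHP poles (Re>0): 2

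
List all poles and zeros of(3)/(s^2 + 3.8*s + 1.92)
Set denominator = 0: s^2 + 3.8*s + 1.92 = (s + 0.6)(s + 3.2) = 0 → Poles: -0.6, -3.2
Numerator is a nonzero constant (3) → Zeros: none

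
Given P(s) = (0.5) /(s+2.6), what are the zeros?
Numerator is a nonzero constant (0.5) → Zeros: none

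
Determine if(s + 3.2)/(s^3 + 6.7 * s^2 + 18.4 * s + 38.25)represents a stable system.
Denominator: s^3 + 6.7*s^2 + 18.4*s + 38.25 = (s + 4.5)(s^2 + 2.2*s + 8.5). Poles: -1.1 + 2.7j, -1.1 - 2.7j, -4.5. All Re(p)<0: Yes (stable)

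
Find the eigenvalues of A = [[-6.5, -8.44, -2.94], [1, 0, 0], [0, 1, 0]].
Eigenvalues solve det(λI - A) = 0.
Characteristic polynomial: λ^3 + 6.5*λ^2 + 8.44*λ + 2.94 = 0.
Factor: (λ + 1)(λ + 0.6)(λ + 4.9) = 0.
Roots: -0.6, -1, -4.9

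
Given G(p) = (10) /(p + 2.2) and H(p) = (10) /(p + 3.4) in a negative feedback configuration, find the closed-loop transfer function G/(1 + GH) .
Closed-loop T = G/(1+GH).
Numerator: G_num * H_den = 10*p + 34.
Denominator: G_den * H_den + G_num * H_num = (p^2 + 5.6*p + 7.48) + (100) = p^2 + 5.6*p + 107.48.
T(p) = (10*p + 34)/(p^2 + 5.6*p + 107.48)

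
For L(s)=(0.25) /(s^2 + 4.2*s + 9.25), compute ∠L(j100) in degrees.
Substitute s = j*100: L(j100) = -2.4979e-05 - 1.05009e-06j.
∠L(j100) = atan2(Im, Re) = atan2(-1.05009e-06, -2.4979e-05) = -177.59°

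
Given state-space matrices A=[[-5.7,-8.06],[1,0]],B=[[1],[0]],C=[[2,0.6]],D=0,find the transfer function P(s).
P(s) = C(sI - A)⁻¹B + D.
Characteristic polynomial det(sI - A) = s^2 + 5.7*s + 8.06.
Numerator from C·adj(sI-A)·B + D·det(sI-A) = 2*s + 0.6.
P(s) = (2*s + 0.6)/(s^2 + 5.7*s + 8.06)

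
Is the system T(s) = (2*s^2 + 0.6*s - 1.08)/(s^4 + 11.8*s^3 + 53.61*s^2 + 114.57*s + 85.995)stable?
Denominator: s^4 + 11.8*s^3 + 53.61*s^2 + 114.57*s + 85.995 = (s + 1.5)(s + 4.9)(s^2 + 5.4*s + 11.7). Poles: -1.5, -2.7 + 2.1j, -2.7 - 2.1j, -4.9. All Re(p)<0: Yes (stable)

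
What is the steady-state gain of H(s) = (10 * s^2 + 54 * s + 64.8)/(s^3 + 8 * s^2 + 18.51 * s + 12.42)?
DC gain = H(0) = num(0)/den(0) = 64.8/12.42 = 5.217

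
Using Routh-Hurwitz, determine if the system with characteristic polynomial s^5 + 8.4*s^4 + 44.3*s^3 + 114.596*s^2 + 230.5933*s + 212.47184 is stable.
Routh array:
s^5: [1, 44.3, 230.5933]; s^4: [8.4, 114.596, 212.47184]; s^3: [30.6576, 205.299]; s^2: [58.3453, 212.47184]; s^1: [93.6555]; s^0: [212.47184]
First column: [1, 8.4, 30.6576, 58.3453, 93.6555, 212.47184]. Sign changes = 0.
Yes, stable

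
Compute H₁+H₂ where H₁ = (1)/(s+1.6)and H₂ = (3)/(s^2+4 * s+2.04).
Parallel: H = H₁ + H₂ = (n₁·d₂ + n₂·d₁)/(d₁·d₂).
n₁·d₂ = s^2 + 4*s + 2.04. n₂·d₁ = 3*s + 4.8. Sum = s^2 + 7*s + 6.84. d₁·d₂ = s^3 + 5.6*s^2 + 8.44*s + 3.264.
H(s) = (s^2 + 7*s + 6.84)/(s^3 + 5.6*s^2 + 8.44*s + 3.264)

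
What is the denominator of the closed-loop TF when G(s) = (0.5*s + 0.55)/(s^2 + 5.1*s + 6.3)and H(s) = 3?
Characteristic poly = G_den * H_den + G_num * H_num = (s^2 + 5.1*s + 6.3) + (1.5*s + 1.65) = s^2 + 6.6*s + 7.95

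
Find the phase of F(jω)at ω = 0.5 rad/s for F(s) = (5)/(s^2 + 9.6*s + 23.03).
Substitute s = j*0.5: F(j0.5) = 0.21016 - 0.044283j.
∠F(j0.5) = atan2(Im, Re) = atan2(-0.044283, 0.21016) = -11.90°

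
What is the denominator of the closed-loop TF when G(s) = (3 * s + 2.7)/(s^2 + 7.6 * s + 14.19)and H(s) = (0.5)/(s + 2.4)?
Characteristic poly = G_den * H_den + G_num * H_num = (s^3 + 10*s^2 + 32.43*s + 34.056) + (1.5*s + 1.35) = s^3 + 10*s^2 + 33.93*s + 35.406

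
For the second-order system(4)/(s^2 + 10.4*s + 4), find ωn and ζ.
Standard form: ωn²/(s²+2ζωn·s+ωn²).
const=4=ωn² → ωn=2, s coeff=10.4=2ζωn → ζ=2.6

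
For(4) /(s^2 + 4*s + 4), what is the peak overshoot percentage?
Standard form: ωn²/(s²+2ζωn·s+ωn²) → ωn = 2, ζ = 1.
ζ ≥ 1, so the response is non-oscillatory: peak overshoot = 0%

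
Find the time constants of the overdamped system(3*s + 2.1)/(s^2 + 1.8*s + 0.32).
Overdamped: real poles at -0.2, -1.6. τ = -1/pole → τ₁ = 5, τ₂ = 0.625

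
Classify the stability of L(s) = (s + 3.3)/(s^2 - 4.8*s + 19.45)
Denominator: s^2 - 4.8*s + 19.45. Poles: 2.4 + 3.7j, 2.4 - 3.7j. Unstable (2 pole(s) in RHP)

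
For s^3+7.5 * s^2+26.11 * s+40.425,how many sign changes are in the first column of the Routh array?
Routh array:
s^3: [1, 26.11]; s^2: [7.5, 40.425]; s^1: [20.72]; s^0: [40.425]
First column: [1, 7.5, 20.72, 40.425]. Sign changes = 0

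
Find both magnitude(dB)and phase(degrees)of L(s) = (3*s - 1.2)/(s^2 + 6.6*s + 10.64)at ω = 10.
Substitute s = j*10: L(j10) = 0.169127 - 0.210806j.
|L| = 20*log₁₀(sqrt(Re²+Im²)) = -11.36 dB.
∠L = atan2(Im, Re) = -51.26°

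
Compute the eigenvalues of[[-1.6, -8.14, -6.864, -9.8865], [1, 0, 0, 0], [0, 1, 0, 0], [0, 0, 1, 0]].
Eigenvalues solve det(λI - A) = 0.
Characteristic polynomial: λ^4 + 1.6*λ^3 + 8.14*λ^2 + 6.864*λ + 9.8865 = 0.
Factor: (λ^2 + 0.6*λ + 5.85)(λ^2 + λ + 1.69) = 0.
Roots: -0.3 + 2.4j, -0.3 - 2.4j, -0.5 + 1.2j, -0.5 - 1.2j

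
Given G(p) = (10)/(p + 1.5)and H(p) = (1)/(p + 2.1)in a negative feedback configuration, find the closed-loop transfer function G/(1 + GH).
Closed-loop T = G/(1+GH).
Numerator: G_num * H_den = 10*p + 21.
Denominator: G_den * H_den + G_num * H_num = (p^2 + 3.6*p + 3.15) + (10) = p^2 + 3.6*p + 13.15.
T(p) = (10*p + 21)/(p^2 + 3.6*p + 13.15)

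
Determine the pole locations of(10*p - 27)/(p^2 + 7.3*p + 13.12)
Set denominator = 0: p^2 + 7.3*p + 13.12 = (p + 4.1)(p + 3.2) = 0 → Poles: -3.2, -4.1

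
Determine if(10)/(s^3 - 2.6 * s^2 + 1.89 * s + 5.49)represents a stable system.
Denominator: s^3 - 2.6*s^2 + 1.89*s + 5.49 = (s + 1)(s^2 - 3.6*s + 5.49). Poles: -1, 1.8 + 1.5j, 1.8 - 1.5j. All Re(p)<0: No (unstable)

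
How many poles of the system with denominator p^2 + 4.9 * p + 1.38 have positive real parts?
p^2 + 4.9*p + 1.38 = (p + 0.3)(p + 4.6). Poles: -0.3, -4.6. RHP poles (Re>0): 0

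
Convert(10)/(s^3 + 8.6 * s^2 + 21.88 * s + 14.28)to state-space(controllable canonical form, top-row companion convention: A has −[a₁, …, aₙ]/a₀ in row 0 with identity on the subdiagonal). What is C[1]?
Reachable canonical form: C = numerator coefficients (right-aligned, zero-padded to length n).
num = 10, C = [[0, 0, 10]].
C[1] = 0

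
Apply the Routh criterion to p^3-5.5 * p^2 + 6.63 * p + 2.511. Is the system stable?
Routh array:
p^3: [1, 6.63]; p^2: [-5.5, 2.511]; p^1: [7.08655]; p^0: [2.511]
First column: [1, -5.5, 7.08655, 2.511]. Sign changes = 2.
No, unstable (2 RHP root(s))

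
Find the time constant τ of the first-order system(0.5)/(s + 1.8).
First-order system: τ = -1/pole. Pole = -1.8. τ = -1/(-1.8) = 0.5556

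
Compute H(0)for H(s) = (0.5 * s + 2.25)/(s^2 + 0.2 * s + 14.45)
DC gain = H(0) = num(0)/den(0) = 2.25/14.45 = 0.1557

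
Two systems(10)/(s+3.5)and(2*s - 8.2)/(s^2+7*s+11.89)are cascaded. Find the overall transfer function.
Series: H = H₁ · H₂ = (n₁·n₂)/(d₁·d₂).
Num: n₁·n₂ = 20*s - 82. Den: d₁·d₂ = s^3 + 10.5*s^2 + 36.39*s + 41.615.
H(s) = (20*s - 82)/(s^3 + 10.5*s^2 + 36.39*s + 41.615)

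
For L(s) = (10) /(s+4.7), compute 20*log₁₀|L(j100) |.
Substitute s = j*100: L(j100) = 0.00468964 - 0.0997796j.
|L(j100)| = sqrt(Re² + Im²) = 0.09989.
20*log₁₀(0.09989) = -20.01 dB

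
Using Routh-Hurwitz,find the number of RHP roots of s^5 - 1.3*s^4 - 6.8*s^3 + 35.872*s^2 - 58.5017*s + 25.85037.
Routh array:
s^5: [1, -6.8, -58.5017]; s^4: [-1.3, 35.872, 25.85037]; s^3: [20.7938, -38.6168]; s^2: [33.4577, 25.85037]; s^1: [-54.6827]; s^0: [25.85037]
First column: [1, -1.3, 20.7938, 33.4577, -54.6827, 25.85037]. Sign changes = RHP roots = 4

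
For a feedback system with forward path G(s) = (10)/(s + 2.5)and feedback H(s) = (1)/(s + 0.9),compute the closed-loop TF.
Closed-loop T = G/(1+GH).
Numerator: G_num * H_den = 10*s + 9.
Denominator: G_den * H_den + G_num * H_num = (s^2 + 3.4*s + 2.25) + (10) = s^2 + 3.4*s + 12.25.
T(s) = (10*s + 9)/(s^2 + 3.4*s + 12.25)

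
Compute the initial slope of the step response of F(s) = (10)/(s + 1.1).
IVT: y'(0⁺) = lim_{s→∞} s²·Y(s) = lim_{s→∞} s·F(s).
deg(num) = 0, deg(den) = 1, relative degree = 1, so s·F(s) → (leading num)/(leading den) = 10/1 = 10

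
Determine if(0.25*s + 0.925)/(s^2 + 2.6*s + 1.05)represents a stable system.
Denominator: s^2 + 2.6*s + 1.05 = (s + 2.1)(s + 0.5). Poles: -0.5, -2.1. All Re(p)<0: Yes (stable)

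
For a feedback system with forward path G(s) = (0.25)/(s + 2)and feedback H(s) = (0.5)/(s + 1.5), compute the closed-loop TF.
Closed-loop T = G/(1+GH).
Numerator: G_num * H_den = 0.25*s + 0.375.
Denominator: G_den * H_den + G_num * H_num = (s^2 + 3.5*s + 3) + (0.125) = s^2 + 3.5*s + 3.125.
T(s) = (0.25*s + 0.375)/(s^2 + 3.5*s + 3.125)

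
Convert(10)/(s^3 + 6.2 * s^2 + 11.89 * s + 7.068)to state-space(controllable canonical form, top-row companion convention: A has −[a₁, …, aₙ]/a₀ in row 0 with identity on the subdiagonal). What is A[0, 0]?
Reachable canonical form for den = s^3 + 6.2*s^2 + 11.89*s + 7.068: top row of A = -[a₁,a₂,...,aₙ]/a₀, ones on the subdiagonal, zeros elsewhere.
A = [[-6.2, -11.89, -7.068], [1, 0, 0], [0, 1, 0]].
A[0,0] = -6.2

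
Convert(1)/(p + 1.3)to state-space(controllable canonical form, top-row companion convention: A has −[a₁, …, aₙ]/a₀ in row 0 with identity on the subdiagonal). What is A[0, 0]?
Reachable canonical form for den = p + 1.3: top row of A = -[a₁,a₂,...,aₙ]/a₀, ones on the subdiagonal, zeros elsewhere.
A = [[-1.3]].
A[0,0] = -1.3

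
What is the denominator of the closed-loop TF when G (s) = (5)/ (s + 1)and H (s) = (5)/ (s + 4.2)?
Characteristic poly = G_den * H_den + G_num * H_num = (s^2 + 5.2*s + 4.2) + (25) = s^2 + 5.2*s + 29.2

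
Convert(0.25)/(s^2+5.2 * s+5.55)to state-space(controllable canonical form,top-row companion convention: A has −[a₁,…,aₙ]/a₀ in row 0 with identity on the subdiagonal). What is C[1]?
Reachable canonical form: C = numerator coefficients (right-aligned, zero-padded to length n).
num = 0.25, C = [[0, 0.25]].
C[1] = 0.25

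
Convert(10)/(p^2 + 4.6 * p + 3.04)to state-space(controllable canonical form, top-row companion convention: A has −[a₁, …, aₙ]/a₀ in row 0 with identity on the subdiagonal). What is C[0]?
Reachable canonical form: C = numerator coefficients (right-aligned, zero-padded to length n).
num = 10, C = [[0, 10]].
C[0] = 0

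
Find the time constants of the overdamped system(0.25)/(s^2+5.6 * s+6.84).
Overdamped: real poles at -1.8, -3.8. τ = -1/pole → τ₁ = 0.5556, τ₂ = 0.2632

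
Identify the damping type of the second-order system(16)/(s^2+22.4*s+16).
Standard form: ωn²/(s²+2ζωn·s+ωn²) gives ωn=4, ζ=2.8.
Overdamped (ζ = 2.8 > 1)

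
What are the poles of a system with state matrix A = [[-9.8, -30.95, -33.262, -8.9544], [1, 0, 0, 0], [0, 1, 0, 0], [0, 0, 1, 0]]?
Eigenvalues solve det(λI - A) = 0.
Characteristic polynomial: λ^4 + 9.8*λ^3 + 30.95*λ^2 + 33.262*λ + 8.9544 = 0.
Factor: (λ + 4.1)(λ + 0.4)(λ + 3.9)(λ + 1.4) = 0.
Roots: -0.4, -1.4, -3.9, -4.1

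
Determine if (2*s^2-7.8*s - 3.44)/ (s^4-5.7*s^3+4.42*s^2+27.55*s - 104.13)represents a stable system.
Denominator: s^4 - 5.7*s^3 + 4.42*s^2 + 27.55*s - 104.13 = (s + 2.6)(s - 4.5)(s^2 - 3.8*s + 8.9). Poles: -2.6, 1.9 + 2.3j, 1.9 - 2.3j, 4.5. All Re(p)<0: No (unstable)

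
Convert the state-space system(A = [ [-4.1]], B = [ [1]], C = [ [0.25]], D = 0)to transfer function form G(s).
G(s) = C(sI - A)⁻¹B + D.
Characteristic polynomial det(sI - A) = s + 4.1.
Numerator from C·adj(sI-A)·B + D·det(sI-A) = 0.25.
G(s) = (0.25)/(s + 4.1)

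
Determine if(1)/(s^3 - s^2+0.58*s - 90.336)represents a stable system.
Denominator: s^3 - s^2 + 0.58*s - 90.336 = (s - 4.8)(s^2 + 3.8*s + 18.82). Poles: -1.9 + 3.9j, -1.9 - 3.9j, 4.8. All Re(p)<0: No (unstable)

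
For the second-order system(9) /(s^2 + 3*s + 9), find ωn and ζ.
Standard form: ωn²/(s²+2ζωn·s+ωn²).
const=9=ωn² → ωn=3, s coeff=3=2ζωn → ζ=0.5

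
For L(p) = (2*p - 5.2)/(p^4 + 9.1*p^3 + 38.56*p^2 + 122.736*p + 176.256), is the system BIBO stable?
Denominator: p^4 + 9.1*p^3 + 38.56*p^2 + 122.736*p + 176.256 = (p + 4.8)(p + 2.7)(p^2 + 1.6*p + 13.6). Poles: -0.8 + 3.6j, -0.8 - 3.6j, -2.7, -4.8. All Re(p)<0: Yes (stable)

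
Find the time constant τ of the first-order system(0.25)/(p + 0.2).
First-order system: τ = -1/pole. Pole = -0.2. τ = -1/(-0.2) = 5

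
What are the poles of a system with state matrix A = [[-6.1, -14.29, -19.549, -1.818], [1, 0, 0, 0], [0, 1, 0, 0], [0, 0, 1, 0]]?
Eigenvalues solve det(λI - A) = 0.
Characteristic polynomial: λ^4 + 6.1*λ^3 + 14.29*λ^2 + 19.549*λ + 1.818 = 0.
Factor: (λ + 3.6)(λ + 0.1)(λ^2 + 2.4*λ + 5.05) = 0.
Roots: -0.1, -1.2 + 1.9j, -1.2 - 1.9j, -3.6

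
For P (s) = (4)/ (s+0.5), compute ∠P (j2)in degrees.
Substitute s = j*2: P(j2) = 0.470588 - 1.88235j.
∠P(j2) = atan2(Im, Re) = atan2(-1.88235, 0.470588) = -75.96°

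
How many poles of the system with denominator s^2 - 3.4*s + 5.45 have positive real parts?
Poles: 1.7 + 1.6j, 1.7 - 1.6j. RHP poles (Re>0): 2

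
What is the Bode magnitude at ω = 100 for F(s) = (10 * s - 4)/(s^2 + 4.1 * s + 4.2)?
Substitute s = j*100: F(j100) = 0.00449605 - 0.0998576j.
|F(j100)| = sqrt(Re² + Im²) = 0.09996.
20*log₁₀(0.09996) = -20.00 dB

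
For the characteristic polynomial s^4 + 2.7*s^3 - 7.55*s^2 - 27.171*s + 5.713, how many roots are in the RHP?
s^4 + 2.7*s^3 - 7.55*s^2 - 27.171*s + 5.713 = (s - 0.2)(s - 2.9)(s^2 + 5.8*s + 9.85). Poles: -2.9 + 1.2j, -2.9 - 1.2j, 0.2, 2.9. RHP poles (Re>0): 2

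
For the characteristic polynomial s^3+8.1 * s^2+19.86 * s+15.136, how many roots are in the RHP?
s^3 + 8.1*s^2 + 19.86*s + 15.136 = (s + 4.3)(s + 1.6)(s + 2.2). Poles: -1.6, -2.2, -4.3. RHP poles (Re>0): 0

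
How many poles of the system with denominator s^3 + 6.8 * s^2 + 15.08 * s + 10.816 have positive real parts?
s^3 + 6.8*s^2 + 15.08*s + 10.816 = (s + 2.6)(s + 1.6)(s + 2.6). Poles: -1.6, -2.6, -2.6. RHP poles (Re>0): 0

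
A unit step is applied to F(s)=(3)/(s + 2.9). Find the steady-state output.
FVT: lim_{t→∞} y(t) = lim_{s→0} s*Y(s) where Y(s) = F(s)/s.
= lim_{s→0} F(s) = F(0) = num(0)/den(0) = 3/2.9 = 1.034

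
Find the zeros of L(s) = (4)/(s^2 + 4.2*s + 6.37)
Numerator is a nonzero constant (4) → Zeros: none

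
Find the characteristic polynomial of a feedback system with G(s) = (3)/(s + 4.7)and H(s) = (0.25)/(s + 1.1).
Characteristic poly = G_den * H_den + G_num * H_num = (s^2 + 5.8*s + 5.17) + (0.75) = s^2 + 5.8*s + 5.92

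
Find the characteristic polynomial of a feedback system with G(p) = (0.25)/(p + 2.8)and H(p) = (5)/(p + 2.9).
Characteristic poly = G_den * H_den + G_num * H_num = (p^2 + 5.7*p + 8.12) + (1.25) = p^2 + 5.7*p + 9.37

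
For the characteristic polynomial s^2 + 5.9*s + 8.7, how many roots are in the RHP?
s^2 + 5.9*s + 8.7 = (s + 2.9)(s + 3). Poles: -2.9, -3. RHP poles (Re>0): 0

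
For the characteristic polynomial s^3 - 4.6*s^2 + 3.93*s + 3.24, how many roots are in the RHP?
s^3 - 4.6*s^2 + 3.93*s + 3.24 = (s - 2.7)(s - 2.4)(s + 0.5). Poles: -0.5, 2.4, 2.7. RHP poles (Re>0): 2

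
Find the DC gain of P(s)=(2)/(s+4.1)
DC gain = P(0) = num(0)/den(0) = 2/4.1 = 0.4878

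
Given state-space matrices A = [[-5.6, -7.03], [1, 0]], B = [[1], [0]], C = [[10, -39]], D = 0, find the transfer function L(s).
L(s) = C(sI - A)⁻¹B + D.
Characteristic polynomial det(sI - A) = s^2 + 5.6*s + 7.03.
Numerator from C·adj(sI-A)·B + D·det(sI-A) = 10*s - 39.
L(s) = (10*s - 39)/(s^2 + 5.6*s + 7.03)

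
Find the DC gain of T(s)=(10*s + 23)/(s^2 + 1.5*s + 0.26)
DC gain = T(0) = num(0)/den(0) = 23/0.26 = 88.46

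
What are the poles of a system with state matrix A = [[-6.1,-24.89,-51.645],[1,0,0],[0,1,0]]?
Eigenvalues solve det(λI - A) = 0.
Characteristic polynomial: λ^3 + 6.1*λ^2 + 24.89*λ + 51.645 = 0.
Factor: (λ + 3.3)(λ^2 + 2.8*λ + 15.65) = 0.
Roots: -1.4 + 3.7j, -1.4 - 3.7j, -3.3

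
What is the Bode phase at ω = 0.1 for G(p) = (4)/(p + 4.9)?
Substitute p = j*0.1: G(j0.1) = 0.815987 - 0.0166528j.
∠G(j0.1) = atan2(Im, Re) = atan2(-0.0166528, 0.815987) = -1.17°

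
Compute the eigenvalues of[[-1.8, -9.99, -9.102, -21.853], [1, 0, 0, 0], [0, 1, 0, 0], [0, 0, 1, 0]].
Eigenvalues solve det(λI - A) = 0.
Characteristic polynomial: λ^4 + 1.8*λ^3 + 9.99*λ^2 + 9.102*λ + 21.853 = 0.
Factor: (λ^2 + 1.4*λ + 4.1)(λ^2 + 0.4*λ + 5.33) = 0.
Roots: -0.2 + 2.3j, -0.2 - 2.3j, -0.7 + 1.9j, -0.7 - 1.9j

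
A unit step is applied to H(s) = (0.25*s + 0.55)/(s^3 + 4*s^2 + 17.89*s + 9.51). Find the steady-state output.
FVT: lim_{t→∞} y(t) = lim_{s→0} s*Y(s) where Y(s) = H(s)/s.
= lim_{s→0} H(s) = H(0) = num(0)/den(0) = 0.55/9.51 = 0.05783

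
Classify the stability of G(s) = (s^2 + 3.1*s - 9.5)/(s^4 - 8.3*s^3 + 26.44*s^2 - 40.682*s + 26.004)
Denominator: s^4 - 8.3*s^3 + 26.44*s^2 - 40.682*s + 26.004 = (s - 2)(s - 3.3)(s^2 - 3*s + 3.94). Poles: 1.5 + 1.3j, 1.5 - 1.3j, 2, 3.3. Unstable (4 pole(s) in RHP)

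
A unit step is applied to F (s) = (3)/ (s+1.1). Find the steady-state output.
FVT: lim_{t→∞} y(t) = lim_{s→0} s*Y(s) where Y(s) = F(s)/s.
= lim_{s→0} F(s) = F(0) = num(0)/den(0) = 3/1.1 = 2.727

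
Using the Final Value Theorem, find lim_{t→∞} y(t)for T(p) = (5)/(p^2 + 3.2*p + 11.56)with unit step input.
FVT: lim_{t→∞} y(t) = lim_{p→0} p*Y(p) where Y(p) = T(p)/p.
= lim_{p→0} T(p) = T(0) = num(0)/den(0) = 5/11.56 = 0.4325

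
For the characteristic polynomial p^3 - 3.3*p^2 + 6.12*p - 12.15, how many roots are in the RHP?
p^3 - 3.3*p^2 + 6.12*p - 12.15 = (p - 2.7)(p^2 - 0.6*p + 4.5). Poles: 0.3 + 2.1j, 0.3 - 2.1j, 2.7. RHP poles (Re>0): 3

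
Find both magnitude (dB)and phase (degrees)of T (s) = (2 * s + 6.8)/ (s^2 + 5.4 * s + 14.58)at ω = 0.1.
Substitute s = j*0.1: T(j0.1) = 0.46658 - 0.00356578j.
|T| = 20*log₁₀(sqrt(Re²+Im²)) = -6.62 dB.
∠T = atan2(Im, Re) = -0.44°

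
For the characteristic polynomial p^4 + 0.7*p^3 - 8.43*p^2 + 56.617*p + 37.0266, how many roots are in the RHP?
p^4 + 0.7*p^3 - 8.43*p^2 + 56.617*p + 37.0266 = (p + 4.7)(p + 0.6)(p^2 - 4.6*p + 13.13). Poles: -0.6, -4.7, 2.3 + 2.8j, 2.3 - 2.8j. RHP poles (Re>0): 2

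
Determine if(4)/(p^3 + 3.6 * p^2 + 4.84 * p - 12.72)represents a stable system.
Denominator: p^3 + 3.6*p^2 + 4.84*p - 12.72 = (p - 1.2)(p^2 + 4.8*p + 10.6). Poles: -2.4 + 2.2j, -2.4 - 2.2j, 1.2. All Re(p)<0: No (unstable)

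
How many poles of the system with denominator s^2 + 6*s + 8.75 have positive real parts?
s^2 + 6*s + 8.75 = (s + 2.5)(s + 3.5). Poles: -2.5, -3.5. RHP poles (Re>0): 0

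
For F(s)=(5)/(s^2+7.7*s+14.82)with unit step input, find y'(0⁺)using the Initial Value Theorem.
IVT: y'(0⁺) = lim_{s→∞} s²·Y(s) = lim_{s→∞} s·F(s).
deg(num) = 0, deg(den) = 2, relative degree = 2 ≥ 2, so s·F(s) → 0. Initial slope = 0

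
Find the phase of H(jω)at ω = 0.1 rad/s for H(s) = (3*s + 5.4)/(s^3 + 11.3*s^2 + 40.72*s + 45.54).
Substitute s = j*0.1: H(j0.1) = 0.118512 - 0.00401661j.
∠H(j0.1) = atan2(Im, Re) = atan2(-0.00401661, 0.118512) = -1.94°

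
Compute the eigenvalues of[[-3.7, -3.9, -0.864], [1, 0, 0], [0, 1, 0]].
Eigenvalues solve det(λI - A) = 0.
Characteristic polynomial: λ^3 + 3.7*λ^2 + 3.9*λ + 0.864 = 0.
Factor: (λ + 1.6)(λ + 1.8)(λ + 0.3) = 0.
Roots: -0.3, -1.6, -1.8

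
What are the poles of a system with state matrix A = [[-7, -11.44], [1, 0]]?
Eigenvalues solve det(λI - A) = 0.
Characteristic polynomial: λ^2 + 7*λ + 11.44 = 0.
Factor: (λ + 4.4)(λ + 2.6) = 0.
Roots: -2.6, -4.4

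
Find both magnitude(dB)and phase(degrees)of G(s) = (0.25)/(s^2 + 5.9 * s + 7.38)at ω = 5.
Substitute s = j*5: G(j5) = -0.00373079 - 0.00624622j.
|G| = 20*log₁₀(sqrt(Re²+Im²)) = -42.76 dB.
∠G = atan2(Im, Re) = -120.85°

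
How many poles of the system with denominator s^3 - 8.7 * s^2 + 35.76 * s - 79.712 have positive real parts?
s^3 - 8.7*s^2 + 35.76*s - 79.712 = (s - 4.7)(s^2 - 4*s + 16.96). Poles: 2 + 3.6j, 2 - 3.6j, 4.7. RHP poles (Re>0): 3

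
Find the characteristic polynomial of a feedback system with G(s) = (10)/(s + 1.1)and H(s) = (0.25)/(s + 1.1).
Characteristic poly = G_den * H_den + G_num * H_num = (s^2 + 2.2*s + 1.21) + (2.5) = s^2 + 2.2*s + 3.71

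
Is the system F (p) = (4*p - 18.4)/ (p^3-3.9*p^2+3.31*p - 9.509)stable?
Denominator: p^3 - 3.9*p^2 + 3.31*p - 9.509 = (p - 3.7)(p^2 - 0.2*p + 2.57). Poles: 0.1 + 1.6j, 0.1 - 1.6j, 3.7. All Re(p)<0: No (unstable)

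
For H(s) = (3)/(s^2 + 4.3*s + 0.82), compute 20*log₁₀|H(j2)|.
Substitute s = j*2: H(j2) = -0.113474 - 0.306878j.
|H(j2)| = sqrt(Re² + Im²) = 0.3272.
20*log₁₀(0.3272) = -9.70 dB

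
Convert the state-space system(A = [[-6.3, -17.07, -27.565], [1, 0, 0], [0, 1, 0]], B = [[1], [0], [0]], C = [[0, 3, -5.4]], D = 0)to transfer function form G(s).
G(s) = C(sI - A)⁻¹B + D.
Characteristic polynomial det(sI - A) = s^3 + 6.3*s^2 + 17.07*s + 27.565.
Numerator from C·adj(sI-A)·B + D·det(sI-A) = 3*s - 5.4.
G(s) = (3*s - 5.4)/(s^3 + 6.3*s^2 + 17.07*s + 27.565)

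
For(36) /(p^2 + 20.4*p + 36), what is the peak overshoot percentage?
Standard form: ωn²/(p²+2ζωn·p+ωn²) → ωn = 6, ζ = 1.7.
ζ ≥ 1, so the response is non-oscillatory: peak overshoot = 0%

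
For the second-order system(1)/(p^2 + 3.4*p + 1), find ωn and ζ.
Standard form: ωn²/(p²+2ζωn·p+ωn²).
const=1=ωn² → ωn=1, p coeff=3.4=2ζωn → ζ=1.7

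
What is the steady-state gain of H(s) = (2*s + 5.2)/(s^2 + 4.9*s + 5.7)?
DC gain = H(0) = num(0)/den(0) = 5.2/5.7 = 0.9123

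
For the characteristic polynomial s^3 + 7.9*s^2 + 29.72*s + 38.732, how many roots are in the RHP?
s^3 + 7.9*s^2 + 29.72*s + 38.732 = (s + 2.3)(s^2 + 5.6*s + 16.84). Poles: -2.3, -2.8 + 3j, -2.8 - 3j. RHP poles (Re>0): 0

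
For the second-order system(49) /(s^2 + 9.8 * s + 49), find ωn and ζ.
Standard form: ωn²/(s²+2ζωn·s+ωn²).
const=49=ωn² → ωn=7, s coeff=9.8=2ζωn → ζ=0.7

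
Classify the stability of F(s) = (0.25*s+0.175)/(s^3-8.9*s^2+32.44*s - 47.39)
Denominator: s^3 - 8.9*s^2 + 32.44*s - 47.39 = (s - 3.5)(s^2 - 5.4*s + 13.54). Poles: 2.7 + 2.5j, 2.7 - 2.5j, 3.5. Unstable (3 pole(s) in RHP)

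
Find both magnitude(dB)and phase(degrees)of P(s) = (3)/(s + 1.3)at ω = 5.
Substitute s = j*5: P(j5) = 0.146122 - 0.562008j.
|P| = 20*log₁₀(sqrt(Re²+Im²)) = -4.72 dB.
∠P = atan2(Im, Re) = -75.43°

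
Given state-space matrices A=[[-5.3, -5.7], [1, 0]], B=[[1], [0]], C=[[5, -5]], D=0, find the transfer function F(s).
F(s) = C(sI - A)⁻¹B + D.
Characteristic polynomial det(sI - A) = s^2 + 5.3*s + 5.7.
Numerator from C·adj(sI-A)·B + D·det(sI-A) = 5*s - 5.
F(s) = (5*s - 5)/(s^2 + 5.3*s + 5.7)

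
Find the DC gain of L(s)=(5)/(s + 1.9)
DC gain = L(0) = num(0)/den(0) = 5/1.9 = 2.632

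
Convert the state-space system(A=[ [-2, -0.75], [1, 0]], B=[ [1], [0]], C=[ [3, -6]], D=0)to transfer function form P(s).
P(s) = C(sI - A)⁻¹B + D.
Characteristic polynomial det(sI - A) = s^2 + 2*s + 0.75.
Numerator from C·adj(sI-A)·B + D·det(sI-A) = 3*s - 6.
P(s) = (3*s - 6)/(s^2 + 2*s + 0.75)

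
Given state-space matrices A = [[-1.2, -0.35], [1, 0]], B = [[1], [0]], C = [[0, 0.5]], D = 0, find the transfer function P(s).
P(s) = C(sI - A)⁻¹B + D.
Characteristic polynomial det(sI - A) = s^2 + 1.2*s + 0.35.
Numerator from C·adj(sI-A)·B + D·det(sI-A) = 0.5.
P(s) = (0.5)/(s^2 + 1.2*s + 0.35)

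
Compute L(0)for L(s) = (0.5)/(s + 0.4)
DC gain = L(0) = num(0)/den(0) = 0.5/0.4 = 1.25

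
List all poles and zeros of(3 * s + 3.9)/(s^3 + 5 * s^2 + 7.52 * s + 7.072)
Set denominator = 0: s^3 + 5*s^2 + 7.52*s + 7.072 = (s + 3.4)(s^2 + 1.6*s + 2.08) = 0 → Poles: -0.8 + 1.2j, -0.8 - 1.2j, -3.4
Set numerator = 0: 3*s + 3.9 = 0 → Zeros: -1.3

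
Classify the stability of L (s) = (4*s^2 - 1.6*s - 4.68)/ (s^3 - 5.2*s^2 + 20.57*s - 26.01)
Denominator: s^3 - 5.2*s^2 + 20.57*s - 26.01 = (s - 1.8)(s^2 - 3.4*s + 14.45). Poles: 1.7 + 3.4j, 1.7 - 3.4j, 1.8. Unstable (3 pole(s) in RHP)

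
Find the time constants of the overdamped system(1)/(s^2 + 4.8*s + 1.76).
Overdamped: real poles at -4.4, -0.4. τ = -1/pole → τ₁ = 0.2273, τ₂ = 2.5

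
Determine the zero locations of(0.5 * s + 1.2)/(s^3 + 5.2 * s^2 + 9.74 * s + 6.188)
Set numerator = 0: 0.5*s + 1.2 = 0 → Zeros: -2.4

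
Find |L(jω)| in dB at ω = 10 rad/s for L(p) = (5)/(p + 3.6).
Substitute p = j*10: L(j10) = 0.159348 - 0.442635j.
|L(j10)| = sqrt(Re² + Im²) = 0.4704.
20*log₁₀(0.4704) = -6.55 dB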